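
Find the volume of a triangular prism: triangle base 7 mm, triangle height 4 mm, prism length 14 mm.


Shape: triangular prism
Triangle base = 7 mm, triangle height = 4 mm, prism length L = 14 mm
Formula: V = (1/2 * b * h_tri) * L
Cross-section area = 0.5 * 7 * 4 = 14
V = 14 * 14
V = 196
196 mm^3


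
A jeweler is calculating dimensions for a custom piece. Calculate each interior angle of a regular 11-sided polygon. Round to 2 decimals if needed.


Shape: regular hendecagon (11 sides)
Formula: interior angle = (n - 2) * 180 / n
(n - 2) = 9
(n - 2) * 180 = 1620
angle = 1620 / 11
angle = 147.27
147.27 degrees


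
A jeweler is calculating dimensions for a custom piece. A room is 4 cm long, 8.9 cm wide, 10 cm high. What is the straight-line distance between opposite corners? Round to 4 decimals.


Shape: rectangular box (space diagonal)
l = 4 cm, w = 8.9 cm, h = 10 cm
Visualize: the diagonal of the base, then a right triangle with that diagonal and the height.
Formula: d = sqrt(l^2 + w^2 + h^2)
l^2 + w^2 + h^2 = 16 + 79.21 + 100 = 195.21
d = sqrt(195.21)
d = 13.9718
13.9718 cm


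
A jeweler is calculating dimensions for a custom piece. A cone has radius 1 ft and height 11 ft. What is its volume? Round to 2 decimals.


Shape: cone
Radius r = 1 ft, Height h = 11 ft
Formula: V = (1/3) * pi * r^2 * h
r^2 = 1
pi * r^2 * h = pi * 1 * 11 = 11 * pi
V = 11 * pi / 3
V = 11.52
11.52 ft^3


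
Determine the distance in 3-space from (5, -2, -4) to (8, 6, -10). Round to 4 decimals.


3D distance between two points
P1 = (5, -2, -4), P2 = (8, 6, -10)
Formula: d = sqrt((x2-x1)^2 + (y2-y1)^2 + (z2-z1)^2)
dx = 8 - 5 = 3
dy = 6 - -2 = 8
dz = -10 - -4 = -6
dx^2 + dy^2 + dz^2 = 9 + 64 + 36 = 109
d = sqrt(109)
d = 10.4403
10.4403 units


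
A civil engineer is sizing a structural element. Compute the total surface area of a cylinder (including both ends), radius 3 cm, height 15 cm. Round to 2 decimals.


Shape: closed cylinder
Radius r = 3 cm, Height h = 15 cm
Formula: SA = 2*pi*r^2 + 2*pi*r*h = 2*pi*r*(r + h)
r + h = 18
2 * r * (r + h) = 2 * 3 * 18 = 108
SA = 108 * pi
SA = 339.29
339.29 cm^2


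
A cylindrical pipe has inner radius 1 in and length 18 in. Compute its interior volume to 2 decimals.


Shape: cylinder
Radius r = 1 in, Height h = 18 in
Formula: V = pi * r^2 * h
r^2 = 1
V = pi * 1 * 18
V = 18 * pi
V = 56.55
56.55 in^3


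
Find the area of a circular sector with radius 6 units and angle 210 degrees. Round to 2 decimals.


Shape: circular sector
Radius r = 6 units, Angle = 210 degrees
Formula: A = (angle/360) * pi * r^2
r^2 = 36
Fraction of circle = 210/360
A = (210/360) * pi * 36
A = 21 * pi
A = 65.97
65.97 units^2


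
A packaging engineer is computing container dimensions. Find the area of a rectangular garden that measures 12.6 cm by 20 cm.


Shape: rectangle
Length l = 12.6 cm, Width w = 20 cm
Formula: A = l * w
A = 12.6 * 20
A = 252
252 cm^2


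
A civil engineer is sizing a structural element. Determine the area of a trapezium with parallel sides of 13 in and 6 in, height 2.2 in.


Shape: trapezoid
Parallel sides a = 13 in, b = 6 in; Height h = 2.2 in
Formula: A = (a + b) * h / 2
a + b = 13 + 6 = 19
A = 19 * 2.2 / 2
A = 41.8 / 2
A = 20.9
20.9 in^2


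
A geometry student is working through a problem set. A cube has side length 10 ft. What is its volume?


Shape: cube
Side s = 10 ft
Formula: V = s^3
V = 10 * 10 * 10
V = 100 * 10
V = 1000
1000 ft^3


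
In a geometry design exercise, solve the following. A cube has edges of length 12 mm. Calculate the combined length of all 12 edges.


Shape: cube
Side s = 12 mm
A cube has 12 edges, all equal.
Formula: total edge length = 12 * s
Total = 12 * 12
Total = 144
144 mm


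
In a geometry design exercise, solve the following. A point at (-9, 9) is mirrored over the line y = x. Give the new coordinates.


Transformation: reflection
Original point: (-9, 9)
Rule for reflection over y = x: (x, y) -> (y, x)
Apply: (-9, 9) -> (9, -9)
(9, -9)


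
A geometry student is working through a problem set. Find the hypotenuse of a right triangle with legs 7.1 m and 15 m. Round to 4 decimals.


Shape: right triangle
Legs a = 7.1 m, b = 15 m
Formula: c = sqrt(a^2 + b^2)
a^2 = 50.41, b^2 = 225
a^2 + b^2 = 275.41
c = sqrt(275.41)
c = 16.5955
16.5955 m


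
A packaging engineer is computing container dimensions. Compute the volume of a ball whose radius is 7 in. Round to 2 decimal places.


Shape: sphere
Radius r = 7 in
Formula: V = (4/3) * pi * r^3
r^3 = 343
(4/3) * 343 = 457.333333
V = 457.333333 * pi
V = 1436.76
1436.76 in^3


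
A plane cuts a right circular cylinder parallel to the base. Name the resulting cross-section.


Solid: right circular cylinder
Cutting plane: parallel to the base
Visualize the intersection of the plane with the solid's surface.
The boundary of the cut region is a circle.
circle


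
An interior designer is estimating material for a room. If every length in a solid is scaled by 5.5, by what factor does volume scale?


Linear scale factor k = 5.5
Rule: under a linear scaling by k, volumes scale by k^3.
k^3 = 5.5 * 5.5 * 5.5
k^3 = 30.25 * 5.5
k^3 = 166.375
Volume scales by a factor of 166.375.
166.375 (dimensionless)


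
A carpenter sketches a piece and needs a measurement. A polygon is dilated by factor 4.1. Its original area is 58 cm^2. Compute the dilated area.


Linear scale factor k = 4.1
Original area = 58 cm^2
Rule: under a linear scaling by k, areas scale by k^2.
k^2 = 4.1^2 = 16.81
New area = 58 * 16.81
New area = 974.98
974.98 cm^2


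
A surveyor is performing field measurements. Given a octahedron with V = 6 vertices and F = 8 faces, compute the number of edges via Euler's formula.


Polyhedron: octahedron
Euler's formula for convex polyhedra: V - E + F = 2
Given: V = 6 vertices and F = 8 faces
Solve for E:
E = V + F - 2 = 6 + 8 - 2 = 12
12 edges


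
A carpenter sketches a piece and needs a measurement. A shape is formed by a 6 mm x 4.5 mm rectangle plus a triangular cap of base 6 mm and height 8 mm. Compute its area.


Composite shape: rectangle + triangle
Rectangle area = 6 * 4.5 = 27
Triangle area = 0.5 * 6 * 8 = 24
Total = 27 + 24
Total = 51
51 mm^2


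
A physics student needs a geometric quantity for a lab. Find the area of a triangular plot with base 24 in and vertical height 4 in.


Shape: triangle
Base b = 24 in, Height h = 4 in
Formula: A = (1/2) * b * h
A = 0.5 * 24 * 4
A = 0.5 * 96
A = 48
48 in^2


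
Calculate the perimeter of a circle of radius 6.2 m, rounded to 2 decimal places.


Shape: circle
Radius r = 6.2 m
Formula: C = 2 * pi * r
C = 2 * pi * 6.2
C = 12.4 * pi
C = 38.96
38.96 m


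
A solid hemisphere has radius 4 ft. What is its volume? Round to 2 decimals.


Shape: hemisphere (half of a sphere)
Radius r = 4 ft
Formula: V = (1/2) * (4/3) * pi * r^3 = (2/3) * pi * r^3
r^3 = 64
(2/3) * 64 = 42.666667
V = 42.666667 * pi
V = 134.04
134.04 ft^3


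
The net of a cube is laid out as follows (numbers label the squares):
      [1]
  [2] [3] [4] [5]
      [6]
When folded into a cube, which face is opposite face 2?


Net: cross layout. Take square 3 as the base (bottom).
Fold the four squares in the horizontal row up around 3: 2 -> left, 4 -> right, 5 wraps to the top.
Fold 1 and 6 up from 3: 1 -> back, 6 -> front.
Opposite pairs are therefore: (1, 6), (2, 4), (3, 5).
Face 2 is opposite face 4.
face 4


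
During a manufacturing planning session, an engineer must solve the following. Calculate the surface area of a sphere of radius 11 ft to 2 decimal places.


Shape: sphere
Radius r = 11 ft
Formula: SA = 4 * pi * r^2
r^2 = 121
SA = 4 * pi * 121
SA = 484 * pi
SA = 1520.53
1520.53 ft^2


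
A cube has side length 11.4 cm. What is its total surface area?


Shape: cube
Side s = 11.4 cm
A cube has 6 square faces.
Formula: SA = 6 * s^2
s^2 = 129.96
SA = 6 * 129.96
SA = 779.76
779.76 cm^2


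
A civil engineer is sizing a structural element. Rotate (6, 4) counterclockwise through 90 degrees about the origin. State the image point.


Transformation: rotation about the origin
Original point: (6, 4)
Rule for 90 deg counterclockwise: (x, y) -> (-y, x)
Apply: (6, 4) -> (-4, 6)
(-4, 6)


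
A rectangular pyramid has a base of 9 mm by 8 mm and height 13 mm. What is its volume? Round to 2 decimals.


Shape: rectangular pyramid
Base: 9 mm x 8 mm, Height h = 13 mm
Formula: V = (1/3) * base_area * h
base_area = 9 * 8 = 72
base_area * h = 72 * 13 = 936
V = 936 / 3
V = 312
312 mm^3


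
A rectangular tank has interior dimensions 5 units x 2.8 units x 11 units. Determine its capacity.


Shape: rectangular prism
l = 5 units, w = 2.8 units, h = 11 units
Formula: V = l * w * h
V = 5 * 2.8 * 11
V = 14 * 11
V = 154
154 units^3


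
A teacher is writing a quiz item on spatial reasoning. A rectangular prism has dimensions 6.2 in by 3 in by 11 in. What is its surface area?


Shape: rectangular prism
l = 6.2 in, w = 3 in, h = 11 in
Formula: SA = 2(lw + lh + wh)
lw = 18.6, lh = 68.2, wh = 33
lw + lh + wh = 119.8
SA = 2 * 119.8
SA = 239.6
239.6 in^2


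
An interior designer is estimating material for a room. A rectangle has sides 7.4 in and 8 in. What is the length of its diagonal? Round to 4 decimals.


Shape: rectangle (diagonal via Pythagoras)
Sides: 7.4 in and 8 in
Formula: d = sqrt(l^2 + w^2)
l^2 = 54.76, w^2 = 64
l^2 + w^2 = 118.76
d = sqrt(118.76)
d = 10.8977
10.8977 in


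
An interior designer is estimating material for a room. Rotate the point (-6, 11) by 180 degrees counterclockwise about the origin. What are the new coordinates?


Transformation: rotation about the origin
Original point: (-6, 11)
Rule for 180 deg: (x, y) -> (-x, -y)
Apply: (-6, 11) -> (6, -11)
(6, -11)


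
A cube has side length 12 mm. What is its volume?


Shape: cube
Side s = 12 mm
Formula: V = s^3
V = 12 * 12 * 12
V = 144 * 12
V = 1728
1728 mm^3


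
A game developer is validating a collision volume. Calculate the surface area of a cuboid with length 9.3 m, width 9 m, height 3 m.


Shape: rectangular prism
l = 9.3 m, w = 9 m, h = 3 m
Formula: SA = 2(lw + lh + wh)
lw = 83.7, lh = 27.9, wh = 27
lw + lh + wh = 138.6
SA = 2 * 138.6
SA = 277.2
277.2 m^2


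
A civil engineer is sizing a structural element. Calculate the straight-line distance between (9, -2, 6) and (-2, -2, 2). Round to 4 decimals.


3D distance between two points
P1 = (9, -2, 6), P2 = (-2, -2, 2)
Formula: d = sqrt((x2-x1)^2 + (y2-y1)^2 + (z2-z1)^2)
dx = -2 - 9 = -11
dy = -2 - -2 = 0
dz = 2 - 6 = -4
dx^2 + dy^2 + dz^2 = 121 + 0 + 16 = 137
d = sqrt(137)
d = 11.7047
11.7047 units


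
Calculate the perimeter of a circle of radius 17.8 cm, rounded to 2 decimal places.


Shape: circle
Radius r = 17.8 cm
Formula: C = 2 * pi * r
C = 2 * pi * 17.8
C = 35.6 * pi
C = 111.84
111.84 cm


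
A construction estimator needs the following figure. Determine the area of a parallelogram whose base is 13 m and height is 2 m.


Shape: parallelogram
Base b = 13 m, Height h = 2 m
Formula: A = b * h
A = 13 * 2
A = 26
26 m^2


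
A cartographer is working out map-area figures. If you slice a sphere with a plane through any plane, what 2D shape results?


Solid: sphere
Cutting plane: through any plane
Visualize the intersection of the plane with the solid's surface.
The boundary of the cut region is a circle.
circle


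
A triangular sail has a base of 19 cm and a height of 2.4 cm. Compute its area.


Shape: triangle
Base b = 19 cm, Height h = 2.4 cm
Formula: A = (1/2) * b * h
A = 0.5 * 19 * 2.4
A = 0.5 * 45.6
A = 22.8
22.8 cm^2


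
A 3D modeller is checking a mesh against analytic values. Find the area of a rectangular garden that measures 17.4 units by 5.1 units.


Shape: rectangle
Length l = 17.4 units, Width w = 5.1 units
Formula: A = l * w
A = 17.4 * 5.1
A = 88.74
88.74 units^2


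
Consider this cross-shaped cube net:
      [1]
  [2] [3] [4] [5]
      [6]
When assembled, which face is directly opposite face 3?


Net: cross layout. Take square 3 as the base (bottom).
Fold the four squares in the horizontal row up around 3: 2 -> left, 4 -> right, 5 wraps to the top.
Fold 1 and 6 up from 3: 1 -> back, 6 -> front.
Opposite pairs are therefore: (1, 6), (2, 4), (3, 5).
Face 3 is opposite face 5.
face 5


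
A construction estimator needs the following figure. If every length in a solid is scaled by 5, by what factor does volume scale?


Linear scale factor k = 5
Rule: under a linear scaling by k, volumes scale by k^3.
k^3 = 5 * 5 * 5
k^3 = 25 * 5
k^3 = 125
Volume scales by a factor of 125.
125 (dimensionless)


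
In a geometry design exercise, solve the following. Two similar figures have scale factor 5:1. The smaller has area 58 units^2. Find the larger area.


Linear scale factor k = 5
Original area = 58 units^2
Rule: under a linear scaling by k, areas scale by k^2.
k^2 = 5^2 = 25
New area = 58 * 25
New area = 1450
1450 units^2


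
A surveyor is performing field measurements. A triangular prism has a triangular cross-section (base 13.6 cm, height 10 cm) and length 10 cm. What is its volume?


Shape: triangular prism
Triangle base = 13.6 cm, triangle height = 10 cm, prism length L = 10 cm
Formula: V = (1/2 * b * h_tri) * L
Cross-section area = 0.5 * 13.6 * 10 = 68
V = 68 * 10
V = 680
680 cm^3


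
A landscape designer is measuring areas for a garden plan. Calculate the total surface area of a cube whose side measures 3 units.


Shape: cube
Side s = 3 units
A cube has 6 square faces.
Formula: SA = 6 * s^2
s^2 = 9
SA = 6 * 9
SA = 54
54 units^2


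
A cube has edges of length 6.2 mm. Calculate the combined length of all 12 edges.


Shape: cube
Side s = 6.2 mm
A cube has 12 edges, all equal.
Formula: total edge length = 12 * s
Total = 12 * 6.2
Total = 74.4
74.4 mm


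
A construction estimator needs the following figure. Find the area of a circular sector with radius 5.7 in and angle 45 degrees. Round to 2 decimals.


Shape: circular sector
Radius r = 5.7 in, Angle = 45 degrees
Formula: A = (angle/360) * pi * r^2
r^2 = 32.49
Fraction of circle = 45/360
A = (45/360) * pi * 32.49
A = 4.06125 * pi
A = 12.76
12.76 in^2


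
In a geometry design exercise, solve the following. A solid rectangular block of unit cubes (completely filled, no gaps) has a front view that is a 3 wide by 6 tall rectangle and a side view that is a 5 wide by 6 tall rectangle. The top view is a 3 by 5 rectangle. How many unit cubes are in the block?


Orthographic views of a solid rectangular block:
Front view 3 x 6 -> length = 3, height = 6
Side view 5 x 6 -> width = 5, height = 6 (consistent)
Top view 3 x 5 -> confirms length = 3, width = 5
The block is 3 x 5 x 6.
Total unit cubes = 3 * 5 * 6 = 90
90 unit cubes


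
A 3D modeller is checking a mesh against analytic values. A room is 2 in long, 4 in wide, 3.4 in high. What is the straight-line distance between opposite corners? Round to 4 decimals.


Shape: rectangular box (space diagonal)
l = 2 in, w = 4 in, h = 3.4 in
Visualize: the diagonal of the base, then a right triangle with that diagonal and the height.
Formula: d = sqrt(l^2 + w^2 + h^2)
l^2 + w^2 + h^2 = 4 + 16 + 11.56 = 31.56
d = sqrt(31.56)
d = 5.6178
5.6178 in


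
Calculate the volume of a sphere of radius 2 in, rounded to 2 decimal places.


Shape: sphere
Radius r = 2 in
Formula: V = (4/3) * pi * r^3
r^3 = 8
(4/3) * 8 = 10.666667
V = 10.666667 * pi
V = 33.51
33.51 in^3


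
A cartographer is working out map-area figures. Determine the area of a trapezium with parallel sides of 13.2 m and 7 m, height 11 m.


Shape: trapezoid
Parallel sides a = 13.2 m, b = 7 m; Height h = 11 m
Formula: A = (a + b) * h / 2
a + b = 13.2 + 7 = 20.2
A = 20.2 * 11 / 2
A = 222.2 / 2
A = 111.1
111.1 m^2


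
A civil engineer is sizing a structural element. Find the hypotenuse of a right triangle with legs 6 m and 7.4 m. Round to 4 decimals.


Shape: right triangle
Legs a = 6 m, b = 7.4 m
Formula: c = sqrt(a^2 + b^2)
a^2 = 36, b^2 = 54.76
a^2 + b^2 = 90.76
c = sqrt(90.76)
c = 9.5268
9.5268 m


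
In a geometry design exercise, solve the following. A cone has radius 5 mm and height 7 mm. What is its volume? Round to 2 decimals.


Shape: cone
Radius r = 5 mm, Height h = 7 mm
Formula: V = (1/3) * pi * r^2 * h
r^2 = 25
pi * r^2 * h = pi * 25 * 7 = 175 * pi
V = 175 * pi / 3
V = 183.26
183.26 mm^3


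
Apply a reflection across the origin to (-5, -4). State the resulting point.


Transformation: reflection
Original point: (-5, -4)
Rule for reflection through the origin: (x, y) -> (-x, -y)
Apply: (-5, -4) -> (5, 4)
(5, 4)


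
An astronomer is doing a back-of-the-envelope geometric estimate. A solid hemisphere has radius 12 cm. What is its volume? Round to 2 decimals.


Shape: hemisphere (half of a sphere)
Radius r = 12 cm
Formula: V = (1/2) * (4/3) * pi * r^3 = (2/3) * pi * r^3
r^3 = 1728
(2/3) * 1728 = 1152
V = 1152 * pi
V = 3619.11
3619.11 cm^3


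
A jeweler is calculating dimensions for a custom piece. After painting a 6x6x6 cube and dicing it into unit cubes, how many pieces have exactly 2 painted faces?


Large cube: 6 x 6 x 6, cut into unit cubes.
n = 6, so n - 2 = 4
Cubes with 2 painted faces lie along the edges, excluding corners.
A cube has 12 edges; each contributes (n - 2) = 4 such cubes.
Count = 12 * 4 = 48
48 unit cubes


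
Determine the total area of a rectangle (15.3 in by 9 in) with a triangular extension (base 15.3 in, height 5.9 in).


Composite shape: rectangle + triangle
Rectangle area = 15.3 * 9 = 137.7
Triangle area = 0.5 * 15.3 * 5.9 = 45.135
Total = 137.7 + 45.135
Total = 182.835
182.835 in^2


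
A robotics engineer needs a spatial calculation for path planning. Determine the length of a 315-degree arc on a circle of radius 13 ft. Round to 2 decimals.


Shape: circular arc
Radius r = 13 ft, Angle = 315 degrees
Formula: L = (angle/360) * 2 * pi * r
2 * pi * r = 26 * pi
L = (315/360) * 26 * pi
L = 22.75 * pi
L = 71.47
71.47 ft


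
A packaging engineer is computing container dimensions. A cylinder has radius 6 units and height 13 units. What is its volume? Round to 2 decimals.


Shape: cylinder
Radius r = 6 units, Height h = 13 units
Formula: V = pi * r^2 * h
r^2 = 36
V = pi * 36 * 13
V = 468 * pi
V = 1470.27
1470.27 units^3


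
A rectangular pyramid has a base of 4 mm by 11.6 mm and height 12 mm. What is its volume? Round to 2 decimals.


Shape: rectangular pyramid
Base: 4 mm x 11.6 mm, Height h = 12 mm
Formula: V = (1/3) * base_area * h
base_area = 4 * 11.6 = 46.4
base_area * h = 46.4 * 12 = 556.8
V = 556.8 / 3
V = 185.6
185.6 mm^3


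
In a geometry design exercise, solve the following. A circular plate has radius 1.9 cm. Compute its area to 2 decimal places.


Shape: circle
Radius r = 1.9 cm
Formula: A = pi * r^2
r^2 = 1.9^2 = 3.61
A = pi * 3.61
A = 11.34
11.34 cm^2


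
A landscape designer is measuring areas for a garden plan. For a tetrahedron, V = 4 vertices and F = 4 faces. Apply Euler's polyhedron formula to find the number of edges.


Polyhedron: tetrahedron
Euler's formula for convex polyhedra: V - E + F = 2
Given: V = 4 vertices and F = 4 faces
Solve for E:
E = V + F - 2 = 4 + 4 - 2 = 6
6 edges


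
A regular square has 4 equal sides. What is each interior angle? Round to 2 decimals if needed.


Shape: regular square (4 sides)
Formula: interior angle = (n - 2) * 180 / n
(n - 2) = 2
(n - 2) * 180 = 360
angle = 360 / 4
angle = 90
90 degrees


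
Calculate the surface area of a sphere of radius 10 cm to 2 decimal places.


Shape: sphere
Radius r = 10 cm
Formula: SA = 4 * pi * r^2
r^2 = 100
SA = 4 * pi * 100
SA = 400 * pi
SA = 1256.64
1256.64 cm^2


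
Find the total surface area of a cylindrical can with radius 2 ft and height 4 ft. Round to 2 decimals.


Shape: closed cylinder
Radius r = 2 ft, Height h = 4 ft
Formula: SA = 2*pi*r^2 + 2*pi*r*h = 2*pi*r*(r + h)
r + h = 6
2 * r * (r + h) = 2 * 2 * 6 = 24
SA = 24 * pi
SA = 75.4
75.4 ft^2


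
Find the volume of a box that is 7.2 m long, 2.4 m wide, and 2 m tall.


Shape: rectangular prism
l = 7.2 m, w = 2.4 m, h = 2 m
Formula: V = l * w * h
V = 7.2 * 2.4 * 2
V = 17.28 * 2
V = 34.56
34.56 m^3


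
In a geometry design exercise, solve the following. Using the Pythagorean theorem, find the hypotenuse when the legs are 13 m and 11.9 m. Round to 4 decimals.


Shape: right triangle
Legs a = 13 m, b = 11.9 m
Formula: c = sqrt(a^2 + b^2)
a^2 = 169, b^2 = 141.61
a^2 + b^2 = 310.61
c = sqrt(310.61)
c = 17.6241
17.6241 m


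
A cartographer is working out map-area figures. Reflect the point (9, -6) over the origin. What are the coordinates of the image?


Transformation: reflection
Original point: (9, -6)
Rule for reflection through the origin: (x, y) -> (-x, -y)
Apply: (9, -6) -> (-9, 6)
(-9, 6)


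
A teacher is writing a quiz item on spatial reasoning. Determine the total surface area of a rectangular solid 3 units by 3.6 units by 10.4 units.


Shape: rectangular prism
l = 3 units, w = 3.6 units, h = 10.4 units
Formula: SA = 2(lw + lh + wh)
lw = 10.8, lh = 31.2, wh = 37.44
lw + lh + wh = 79.44
SA = 2 * 79.44
SA = 158.88
158.88 units^2


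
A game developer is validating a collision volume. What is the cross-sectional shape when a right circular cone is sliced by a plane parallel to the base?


Solid: right circular cone
Cutting plane: parallel to the base
Visualize the intersection of the plane with the solid's surface.
The boundary of the cut region is a circle.
circle


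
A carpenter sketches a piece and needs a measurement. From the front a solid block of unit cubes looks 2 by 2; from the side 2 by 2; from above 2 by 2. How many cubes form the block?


Orthographic views of a solid rectangular block:
Front view 2 x 2 -> length = 2, height = 2
Side view 2 x 2 -> width = 2, height = 2 (consistent)
Top view 2 x 2 -> confirms length = 2, width = 2
The block is 2 x 2 x 2.
Total unit cubes = 2 * 2 * 2 = 8
8 unit cubes


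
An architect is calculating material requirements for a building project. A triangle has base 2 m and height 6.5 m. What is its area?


Shape: triangle
Base b = 2 m, Height h = 6.5 m
Formula: A = (1/2) * b * h
A = 0.5 * 2 * 6.5
A = 0.5 * 13
A = 6.5
6.5 m^2


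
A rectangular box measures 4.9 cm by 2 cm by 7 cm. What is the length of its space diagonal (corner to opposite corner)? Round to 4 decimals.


Shape: rectangular box (space diagonal)
l = 4.9 cm, w = 2 cm, h = 7 cm
Visualize: the diagonal of the base, then a right triangle with that diagonal and the height.
Formula: d = sqrt(l^2 + w^2 + h^2)
l^2 + w^2 + h^2 = 24.01 + 4 + 49 = 77.01
d = sqrt(77.01)
d = 8.7755
8.7755 cm


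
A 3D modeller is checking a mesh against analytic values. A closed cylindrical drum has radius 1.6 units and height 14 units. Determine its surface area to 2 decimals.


Shape: closed cylinder
Radius r = 1.6 units, Height h = 14 units
Formula: SA = 2*pi*r^2 + 2*pi*r*h = 2*pi*r*(r + h)
r + h = 15.6
2 * r * (r + h) = 2 * 1.6 * 15.6 = 49.92
SA = 49.92 * pi
SA = 156.83
156.83 units^2


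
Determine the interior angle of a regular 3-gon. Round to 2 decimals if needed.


Shape: regular triangle (3 sides)
Formula: interior angle = (n - 2) * 180 / n
(n - 2) = 1
(n - 2) * 180 = 180
angle = 180 / 3
angle = 60
60 degrees


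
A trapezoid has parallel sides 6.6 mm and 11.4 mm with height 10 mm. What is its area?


Shape: trapezoid
Parallel sides a = 6.6 mm, b = 11.4 mm; Height h = 10 mm
Formula: A = (a + b) * h / 2
a + b = 6.6 + 11.4 = 18
A = 18 * 10 / 2
A = 180 / 2
A = 90
90 mm^2


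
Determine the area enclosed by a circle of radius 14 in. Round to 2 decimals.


Shape: circle
Radius r = 14 in
Formula: A = pi * r^2
r^2 = 14^2 = 196
A = pi * 196
A = 615.75
615.75 in^2


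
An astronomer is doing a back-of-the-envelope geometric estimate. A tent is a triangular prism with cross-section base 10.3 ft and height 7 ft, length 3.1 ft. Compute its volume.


Shape: triangular prism
Triangle base = 10.3 ft, triangle height = 7 ft, prism length L = 3.1 ft
Formula: V = (1/2 * b * h_tri) * L
Cross-section area = 0.5 * 10.3 * 7 = 36.05
V = 36.05 * 3.1
V = 111.755
111.755 ft^3


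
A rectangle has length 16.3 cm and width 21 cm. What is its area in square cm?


Shape: rectangle
Length l = 16.3 cm, Width w = 21 cm
Formula: A = l * w
A = 16.3 * 21
A = 342.3
342.3 cm^2


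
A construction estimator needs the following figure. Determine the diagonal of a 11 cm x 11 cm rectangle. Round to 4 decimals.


Shape: rectangle (diagonal via Pythagoras)
Sides: 11 cm and 11 cm
Formula: d = sqrt(l^2 + w^2)
l^2 = 121, w^2 = 121
l^2 + w^2 = 242
d = sqrt(242)
d = 15.5563
15.5563 cm


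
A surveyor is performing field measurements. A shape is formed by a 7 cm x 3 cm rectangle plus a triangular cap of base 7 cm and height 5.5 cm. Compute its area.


Composite shape: rectangle + triangle
Rectangle area = 7 * 3 = 21
Triangle area = 0.5 * 7 * 5.5 = 19.25
Total = 21 + 19.25
Total = 40.25
40.25 cm^2


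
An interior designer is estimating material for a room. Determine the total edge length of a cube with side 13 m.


Shape: cube
Side s = 13 m
A cube has 12 edges, all equal.
Formula: total edge length = 12 * s
Total = 12 * 13
Total = 156
156 m


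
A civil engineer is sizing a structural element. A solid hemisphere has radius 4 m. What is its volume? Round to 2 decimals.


Shape: hemisphere (half of a sphere)
Radius r = 4 m
Formula: V = (1/2) * (4/3) * pi * r^3 = (2/3) * pi * r^3
r^3 = 64
(2/3) * 64 = 42.666667
V = 42.666667 * pi
V = 134.04
134.04 m^3


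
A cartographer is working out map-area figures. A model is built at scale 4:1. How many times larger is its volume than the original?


Linear scale factor k = 4
Rule: under a linear scaling by k, volumes scale by k^3.
k^3 = 4 * 4 * 4
k^3 = 16 * 4
k^3 = 64
Volume scales by a factor of 64.
64 (dimensionless)


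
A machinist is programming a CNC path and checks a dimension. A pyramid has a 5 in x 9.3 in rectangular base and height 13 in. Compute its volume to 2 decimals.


Shape: rectangular pyramid
Base: 5 in x 9.3 in, Height h = 13 in
Formula: V = (1/3) * base_area * h
base_area = 5 * 9.3 = 46.5
base_area * h = 46.5 * 13 = 604.5
V = 604.5 / 3
V = 201.5
201.5 in^3


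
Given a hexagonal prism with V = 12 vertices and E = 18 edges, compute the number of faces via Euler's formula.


Polyhedron: hexagonal prism
Euler's formula for convex polyhedra: V - E + F = 2
Given: V = 12 vertices and E = 18 edges
Solve for F:
F = 2 + E - V = 2 + 18 - 12 = 8
8 faces


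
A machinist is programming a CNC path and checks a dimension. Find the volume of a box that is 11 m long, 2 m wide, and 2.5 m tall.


Shape: rectangular prism
l = 11 m, w = 2 m, h = 2.5 m
Formula: V = l * w * h
V = 11 * 2 * 2.5
V = 22 * 2.5
V = 55
55 m^3


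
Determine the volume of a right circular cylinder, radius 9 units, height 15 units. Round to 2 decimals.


Shape: cylinder
Radius r = 9 units, Height h = 15 units
Formula: V = pi * r^2 * h
r^2 = 81
V = pi * 81 * 15
V = 1215 * pi
V = 3817.04
3817.04 units^3


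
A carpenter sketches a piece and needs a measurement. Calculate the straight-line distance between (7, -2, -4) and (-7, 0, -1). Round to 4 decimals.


3D distance between two points
P1 = (7, -2, -4), P2 = (-7, 0, -1)
Formula: d = sqrt((x2-x1)^2 + (y2-y1)^2 + (z2-z1)^2)
dx = -7 - 7 = -14
dy = 0 - -2 = 2
dz = -1 - -4 = 3
dx^2 + dy^2 + dz^2 = 196 + 4 + 9 = 209
d = sqrt(209)
d = 14.4568
14.4568 units


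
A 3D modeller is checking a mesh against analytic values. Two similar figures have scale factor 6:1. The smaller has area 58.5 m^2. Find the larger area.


Linear scale factor k = 6
Original area = 58.5 m^2
Rule: under a linear scaling by k, areas scale by k^2.
k^2 = 6^2 = 36
New area = 58.5 * 36
New area = 2106
2106 m^2


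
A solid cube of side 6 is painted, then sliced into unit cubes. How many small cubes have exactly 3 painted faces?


Large cube: 6 x 6 x 6, cut into unit cubes.
Cubes with 3 painted faces are at the corners. A cube always has 8 corners.
Count = 8
8 unit cubes


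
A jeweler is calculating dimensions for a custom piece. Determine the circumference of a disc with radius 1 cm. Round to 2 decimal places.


Shape: circle
Radius r = 1 cm
Formula: C = 2 * pi * r
C = 2 * pi * 1
C = 2 * pi
C = 6.28
6.28 cm


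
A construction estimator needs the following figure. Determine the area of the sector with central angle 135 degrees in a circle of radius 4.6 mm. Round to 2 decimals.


Shape: circular sector
Radius r = 4.6 mm, Angle = 135 degrees
Formula: A = (angle/360) * pi * r^2
r^2 = 21.16
Fraction of circle = 135/360
A = (135/360) * pi * 21.16
A = 7.935 * pi
A = 24.93
24.93 mm^2


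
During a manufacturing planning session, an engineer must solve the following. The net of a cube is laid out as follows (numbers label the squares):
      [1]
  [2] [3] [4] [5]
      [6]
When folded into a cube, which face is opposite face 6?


Net: cross layout. Take square 3 as the base (bottom).
Fold the four squares in the horizontal row up around 3: 2 -> left, 4 -> right, 5 wraps to the top.
Fold 1 and 6 up from 3: 1 -> back, 6 -> front.
Opposite pairs are therefore: (1, 6), (2, 4), (3, 5).
Face 6 is opposite face 1.
face 1


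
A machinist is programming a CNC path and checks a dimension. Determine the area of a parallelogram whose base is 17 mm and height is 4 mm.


Shape: parallelogram
Base b = 17 mm, Height h = 4 mm
Formula: A = b * h
A = 17 * 4
A = 68
68 mm^2


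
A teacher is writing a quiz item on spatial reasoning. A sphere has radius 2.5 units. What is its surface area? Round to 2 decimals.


Shape: sphere
Radius r = 2.5 units
Formula: SA = 4 * pi * r^2
r^2 = 6.25
SA = 4 * pi * 6.25
SA = 25 * pi
SA = 78.54
78.54 units^2


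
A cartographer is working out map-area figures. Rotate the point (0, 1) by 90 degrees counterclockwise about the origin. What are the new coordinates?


Transformation: rotation about the origin
Original point: (0, 1)
Rule for 90 deg counterclockwise: (x, y) -> (-y, x)
Apply: (0, 1) -> (-1, 0)
(-1, 0)


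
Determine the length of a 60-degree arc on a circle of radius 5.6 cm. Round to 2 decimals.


Shape: circular arc
Radius r = 5.6 cm, Angle = 60 degrees
Formula: L = (angle/360) * 2 * pi * r
2 * pi * r = 11.2 * pi
L = (60/360) * 11.2 * pi
L = 1.866667 * pi
L = 5.86
5.86 cm


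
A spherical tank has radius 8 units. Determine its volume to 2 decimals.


Shape: sphere
Radius r = 8 units
Formula: V = (4/3) * pi * r^3
r^3 = 512
(4/3) * 512 = 682.666667
V = 682.666667 * pi
V = 2144.66
2144.66 units^3


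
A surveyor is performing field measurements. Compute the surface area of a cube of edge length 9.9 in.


Shape: cube
Side s = 9.9 in
A cube has 6 square faces.
Formula: SA = 6 * s^2
s^2 = 98.01
SA = 6 * 98.01
SA = 588.06
588.06 in^2


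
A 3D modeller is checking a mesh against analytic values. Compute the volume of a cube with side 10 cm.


Shape: cube
Side s = 10 cm
Formula: V = s^3
V = 10 * 10 * 10
V = 100 * 10
V = 1000
1000 cm^3


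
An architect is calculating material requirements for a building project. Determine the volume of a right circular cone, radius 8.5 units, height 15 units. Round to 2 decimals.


Shape: cone
Radius r = 8.5 units, Height h = 15 units
Formula: V = (1/3) * pi * r^2 * h
r^2 = 72.25
pi * r^2 * h = pi * 72.25 * 15 = 1083.75 * pi
V = 1083.75 * pi / 3
V = 1134.9
1134.9 units^3


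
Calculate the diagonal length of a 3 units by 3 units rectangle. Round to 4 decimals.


Shape: rectangle (diagonal via Pythagoras)
Sides: 3 units and 3 units
Formula: d = sqrt(l^2 + w^2)
l^2 = 9, w^2 = 9
l^2 + w^2 = 18
d = sqrt(18)
d = 4.2426
4.2426 units


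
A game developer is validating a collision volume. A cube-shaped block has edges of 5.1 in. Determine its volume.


Shape: cube
Side s = 5.1 in
Formula: V = s^3
V = 5.1 * 5.1 * 5.1
V = 26.01 * 5.1
V = 132.651
132.651 in^3


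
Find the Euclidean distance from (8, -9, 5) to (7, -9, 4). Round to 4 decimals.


3D distance between two points
P1 = (8, -9, 5), P2 = (7, -9, 4)
Formula: d = sqrt((x2-x1)^2 + (y2-y1)^2 + (z2-z1)^2)
dx = 7 - 8 = -1
dy = -9 - -9 = 0
dz = 4 - 5 = -1
dx^2 + dy^2 + dz^2 = 1 + 0 + 1 = 2
d = sqrt(2)
d = 1.4142
1.4142 units


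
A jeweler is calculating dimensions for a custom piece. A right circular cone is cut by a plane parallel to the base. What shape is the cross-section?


Solid: right circular cone
Cutting plane: parallel to the base
Visualize the intersection of the plane with the solid's surface.
The boundary of the cut region is a circle.
circle


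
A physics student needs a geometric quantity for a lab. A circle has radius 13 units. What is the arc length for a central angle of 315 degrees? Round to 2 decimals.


Shape: circular arc
Radius r = 13 units, Angle = 315 degrees
Formula: L = (angle/360) * 2 * pi * r
2 * pi * r = 26 * pi
L = (315/360) * 26 * pi
L = 22.75 * pi
L = 71.47
71.47 units


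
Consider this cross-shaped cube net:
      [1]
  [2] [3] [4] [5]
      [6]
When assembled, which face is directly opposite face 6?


Net: cross layout. Take square 3 as the base (bottom).
Fold the four squares in the horizontal row up around 3: 2 -> left, 4 -> right, 5 wraps to the top.
Fold 1 and 6 up from 3: 1 -> back, 6 -> front.
Opposite pairs are therefore: (1, 6), (2, 4), (3, 5).
Face 6 is opposite face 1.
face 1


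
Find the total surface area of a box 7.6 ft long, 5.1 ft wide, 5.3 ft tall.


Shape: rectangular prism
l = 7.6 ft, w = 5.1 ft, h = 5.3 ft
Formula: SA = 2(lw + lh + wh)
lw = 38.76, lh = 40.28, wh = 27.03
lw + lh + wh = 106.07
SA = 2 * 106.07
SA = 212.14
212.14 ft^2


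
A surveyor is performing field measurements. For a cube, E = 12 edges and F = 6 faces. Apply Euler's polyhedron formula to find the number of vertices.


Polyhedron: cube
Euler's formula for convex polyhedra: V - E + F = 2
Given: E = 12 edges and F = 6 faces
Solve for V:
V = 2 + E - F = 2 + 12 - 6 = 8
8 vertices


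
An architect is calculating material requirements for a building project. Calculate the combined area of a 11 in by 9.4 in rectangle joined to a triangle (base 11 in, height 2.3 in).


Composite shape: rectangle + triangle
Rectangle area = 11 * 9.4 = 103.4
Triangle area = 0.5 * 11 * 2.3 = 12.65
Total = 103.4 + 12.65
Total = 116.05
116.05 in^2


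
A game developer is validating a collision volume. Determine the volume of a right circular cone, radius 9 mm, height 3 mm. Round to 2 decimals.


Shape: cone
Radius r = 9 mm, Height h = 3 mm
Formula: V = (1/3) * pi * r^2 * h
r^2 = 81
pi * r^2 * h = pi * 81 * 3 = 243 * pi
V = 243 * pi / 3
V = 254.47
254.47 mm^3


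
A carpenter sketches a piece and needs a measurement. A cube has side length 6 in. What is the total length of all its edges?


Shape: cube
Side s = 6 in
A cube has 12 edges, all equal.
Formula: total edge length = 12 * s
Total = 12 * 6
Total = 72
72 in


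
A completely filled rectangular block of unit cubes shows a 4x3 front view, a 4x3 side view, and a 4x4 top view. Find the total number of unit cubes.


Orthographic views of a solid rectangular block:
Front view 4 x 3 -> length = 4, height = 3
Side view 4 x 3 -> width = 4, height = 3 (consistent)
Top view 4 x 4 -> confirms length = 4, width = 4
The block is 4 x 4 x 3.
Total unit cubes = 4 * 4 * 3 = 48
48 unit cubes


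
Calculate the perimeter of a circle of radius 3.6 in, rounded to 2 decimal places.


Shape: circle
Radius r = 3.6 in
Formula: C = 2 * pi * r
C = 2 * pi * 3.6
C = 7.2 * pi
C = 22.62
22.62 in


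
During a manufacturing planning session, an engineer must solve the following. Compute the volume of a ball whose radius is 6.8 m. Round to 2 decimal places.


Shape: sphere
Radius r = 6.8 m
Formula: V = (4/3) * pi * r^3
r^3 = 314.432
(4/3) * 314.432 = 419.242667
V = 419.242667 * pi
V = 1317.09
1317.09 m^3


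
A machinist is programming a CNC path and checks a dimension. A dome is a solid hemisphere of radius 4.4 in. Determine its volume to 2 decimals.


Shape: hemisphere (half of a sphere)
Radius r = 4.4 in
Formula: V = (1/2) * (4/3) * pi * r^3 = (2/3) * pi * r^3
r^3 = 85.184
(2/3) * 85.184 = 56.789333
V = 56.789333 * pi
V = 178.41
178.41 in^3


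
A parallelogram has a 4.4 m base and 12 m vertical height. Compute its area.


Shape: parallelogram
Base b = 4.4 m, Height h = 12 m
Formula: A = b * h
A = 4.4 * 12
A = 52.8
52.8 m^2


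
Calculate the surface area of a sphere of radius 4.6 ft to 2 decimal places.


Shape: sphere
Radius r = 4.6 ft
Formula: SA = 4 * pi * r^2
r^2 = 21.16
SA = 4 * pi * 21.16
SA = 84.64 * pi
SA = 265.9
265.9 ft^2


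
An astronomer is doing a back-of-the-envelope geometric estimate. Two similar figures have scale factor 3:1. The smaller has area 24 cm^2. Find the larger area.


Linear scale factor k = 3
Original area = 24 cm^2
Rule: under a linear scaling by k, areas scale by k^2.
k^2 = 3^2 = 9
New area = 24 * 9
New area = 216
216 cm^2


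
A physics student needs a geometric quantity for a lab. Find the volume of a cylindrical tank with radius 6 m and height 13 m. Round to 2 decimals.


Shape: cylinder
Radius r = 6 m, Height h = 13 m
Formula: V = pi * r^2 * h
r^2 = 36
V = pi * 36 * 13
V = 468 * pi
V = 1470.27
1470.27 m^3


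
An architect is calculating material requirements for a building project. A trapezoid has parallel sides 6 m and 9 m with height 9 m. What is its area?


Shape: trapezoid
Parallel sides a = 6 m, b = 9 m; Height h = 9 m
Formula: A = (a + b) * h / 2
a + b = 6 + 9 = 15
A = 15 * 9 / 2
A = 135 / 2
A = 67.5
67.5 m^2


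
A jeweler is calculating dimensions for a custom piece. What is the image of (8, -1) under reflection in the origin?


Transformation: reflection
Original point: (8, -1)
Rule for reflection through the origin: (x, y) -> (-x, -y)
Apply: (8, -1) -> (-8, 1)
(-8, 1)


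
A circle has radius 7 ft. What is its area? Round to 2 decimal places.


Shape: circle
Radius r = 7 ft
Formula: A = pi * r^2
r^2 = 7^2 = 49
A = pi * 49
A = 153.94
153.94 ft^2


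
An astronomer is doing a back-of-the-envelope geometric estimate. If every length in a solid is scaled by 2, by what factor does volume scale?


Linear scale factor k = 2
Rule: under a linear scaling by k, volumes scale by k^3.
k^3 = 2 * 2 * 2
k^3 = 4 * 2
k^3 = 8
Volume scales by a factor of 8.
8 (dimensionless)


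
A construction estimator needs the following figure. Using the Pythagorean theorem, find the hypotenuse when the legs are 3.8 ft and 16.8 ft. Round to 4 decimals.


Shape: right triangle
Legs a = 3.8 ft, b = 16.8 ft
Formula: c = sqrt(a^2 + b^2)
a^2 = 14.44, b^2 = 282.24
a^2 + b^2 = 296.68
c = sqrt(296.68)
c = 17.2244
17.2244 ft


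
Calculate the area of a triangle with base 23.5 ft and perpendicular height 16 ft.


Shape: triangle
Base b = 23.5 ft, Height h = 16 ft
Formula: A = (1/2) * b * h
A = 0.5 * 23.5 * 16
A = 0.5 * 376
A = 188
188 ft^2


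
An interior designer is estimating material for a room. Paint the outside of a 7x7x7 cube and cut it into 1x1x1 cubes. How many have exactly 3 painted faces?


Large cube: 7 x 7 x 7, cut into unit cubes.
Cubes with 3 painted faces are at the corners. A cube always has 8 corners.
Count = 8
8 unit cubes


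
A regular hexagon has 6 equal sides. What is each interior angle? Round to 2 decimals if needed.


Shape: regular hexagon (6 sides)
Formula: interior angle = (n - 2) * 180 / n
(n - 2) = 4
(n - 2) * 180 = 720
angle = 720 / 6
angle = 120
120 degrees


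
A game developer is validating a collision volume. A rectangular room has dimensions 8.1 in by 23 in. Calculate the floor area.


Shape: rectangle
Length l = 8.1 in, Width w = 23 in
Formula: A = l * w
A = 8.1 * 23
A = 186.3
186.3 in^2


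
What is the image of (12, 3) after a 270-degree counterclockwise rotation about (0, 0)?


Transformation: rotation about the origin
Original point: (12, 3)
Rule for 270 deg counterclockwise: (x, y) -> (y, -x)
Apply: (12, 3) -> (3, -12)
(3, -12)
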